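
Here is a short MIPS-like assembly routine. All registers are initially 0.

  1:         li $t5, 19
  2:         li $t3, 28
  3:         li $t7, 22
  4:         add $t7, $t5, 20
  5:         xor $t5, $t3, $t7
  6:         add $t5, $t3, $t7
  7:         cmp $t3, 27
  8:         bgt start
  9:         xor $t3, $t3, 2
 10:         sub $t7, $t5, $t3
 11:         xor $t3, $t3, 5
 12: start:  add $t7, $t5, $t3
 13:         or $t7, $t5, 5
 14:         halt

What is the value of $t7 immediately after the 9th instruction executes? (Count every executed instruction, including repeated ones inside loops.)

95

$t5=19
$t3=28
$t7=22
$t7=19+20=39
$t5=28^39=59
$t5=28+39=67
cmp $t3, 27  (cmp 28,27)
bgt start: taken
$t7=67+28=95
After step 9: $t7 = 95.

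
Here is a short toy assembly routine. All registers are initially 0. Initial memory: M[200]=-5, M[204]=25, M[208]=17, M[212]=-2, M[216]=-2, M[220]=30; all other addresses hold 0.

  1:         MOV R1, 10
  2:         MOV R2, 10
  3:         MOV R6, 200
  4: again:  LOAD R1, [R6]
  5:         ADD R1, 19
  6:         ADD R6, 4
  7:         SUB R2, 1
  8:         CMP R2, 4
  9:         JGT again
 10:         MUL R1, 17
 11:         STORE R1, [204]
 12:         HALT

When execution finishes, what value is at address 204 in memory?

833

after MOV R1, 10: R1=10
after MOV R2, 10: R2=10
after MOV R6, 200: R6=200
after LOAD R1, [R6]: R1=M[200]=-5
after ADD R1, 19: R1=(-5)+19=14
after ADD R6, 4: R6=200+4=204
after SUB R2, 1: R2=10-1=9
CMP R2, 4  (cmp 9,4)
JGT again: taken
after LOAD R1, [R6]: R1=M[204]=25
after ADD R1, 19: R1=25+19=44
after ADD R6, 4: R6=204+4=208
after SUB R2, 1: R2=9-1=8
CMP R2, 4  (cmp 8,4)
JGT again: taken
after LOAD R1, [R6]: R1=M[208]=17
after ADD R1, 19: R1=17+19=36
after ADD R6, 4: R6=208+4=212
after SUB R2, 1: R2=8-1=7
CMP R2, 4  (cmp 7,4)
JGT again: taken
after LOAD R1, [R6]: R1=M[212]=-2
after ADD R1, 19: R1=(-2)+19=17
after ADD R6, 4: R6=212+4=216
after SUB R2, 1: R2=7-1=6
CMP R2, 4  (cmp 6,4)
JGT again: taken
after LOAD R1, [R6]: R1=M[216]=-2
after ADD R1, 19: R1=(-2)+19=17
after ADD R6, 4: R6=216+4=220
after SUB R2, 1: R2=6-1=5
CMP R2, 4  (cmp 5,4)
JGT again: taken
after LOAD R1, [R6]: R1=M[220]=30
after ADD R1, 19: R1=30+19=49
after ADD R6, 4: R6=220+4=224
after SUB R2, 1: R2=5-1=4
CMP R2, 4  (cmp 4,4)
JGT again: not taken
after MUL R1, 17: R1=49*17=833
STORE R1, [204] → M[204]=833
halt.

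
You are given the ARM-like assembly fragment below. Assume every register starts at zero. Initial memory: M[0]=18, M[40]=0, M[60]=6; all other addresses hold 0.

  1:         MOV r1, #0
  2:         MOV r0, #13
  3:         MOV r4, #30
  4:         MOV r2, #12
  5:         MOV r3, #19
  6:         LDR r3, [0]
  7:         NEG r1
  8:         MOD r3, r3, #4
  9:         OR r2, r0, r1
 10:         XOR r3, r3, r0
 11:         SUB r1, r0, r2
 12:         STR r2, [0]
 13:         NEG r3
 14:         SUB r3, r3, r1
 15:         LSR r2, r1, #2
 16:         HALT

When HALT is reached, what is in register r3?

r1=0
r0=13
r4=30
r2=12
r3=19
r3=M[0]=18
r1=-(0)=0
r3=18%4=2
r2=13|0=13
r3=2^13=15
r1=13-13=0
STR r2, [0] → M[0]=13
r3=-(15)=-15
r3=(-15)-0=-15
r2=0>>2=0
halt.

-15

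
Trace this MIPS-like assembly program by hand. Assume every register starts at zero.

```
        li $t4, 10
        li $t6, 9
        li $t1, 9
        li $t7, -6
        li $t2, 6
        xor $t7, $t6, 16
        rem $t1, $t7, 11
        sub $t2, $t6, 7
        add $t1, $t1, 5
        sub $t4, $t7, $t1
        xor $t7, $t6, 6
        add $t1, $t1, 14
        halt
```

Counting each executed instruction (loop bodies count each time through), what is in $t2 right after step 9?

2

$t4=10
$t6=9
$t1=9
$t7=-6
$t2=6
$t7=9^16=25
$t1=25%11=3
$t2=9-7=2
$t1=3+5=8
After step 9: $t2 = 2.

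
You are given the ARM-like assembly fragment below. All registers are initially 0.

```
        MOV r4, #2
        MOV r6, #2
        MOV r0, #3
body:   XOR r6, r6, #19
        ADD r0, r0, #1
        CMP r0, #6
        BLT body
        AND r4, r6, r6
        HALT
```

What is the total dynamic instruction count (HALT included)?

17

r4=2
r6=2
r0=3
r6=2^19=17
r0=3+1=4
CMP r0, #6  (cmp 4,6)
BLT body: taken
r6=17^19=2
r0=4+1=5
CMP r0, #6  (cmp 5,6)
BLT body: taken
r6=2^19=17
r0=5+1=6
CMP r0, #6  (cmp 6,6)
BLT body: not taken
r4=17&17=17
halt.
Total executed instructions: 17.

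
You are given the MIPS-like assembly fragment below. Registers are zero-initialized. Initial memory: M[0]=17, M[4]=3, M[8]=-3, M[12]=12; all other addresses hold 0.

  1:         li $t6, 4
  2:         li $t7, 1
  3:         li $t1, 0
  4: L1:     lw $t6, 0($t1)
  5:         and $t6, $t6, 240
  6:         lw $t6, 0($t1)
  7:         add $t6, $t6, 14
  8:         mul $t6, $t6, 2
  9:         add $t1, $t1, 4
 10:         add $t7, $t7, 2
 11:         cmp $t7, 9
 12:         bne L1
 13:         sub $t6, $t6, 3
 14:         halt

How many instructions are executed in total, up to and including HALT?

li $t6, 4 → $t6=4
li $t7, 1 → $t7=1
li $t1, 0 → $t1=0
lw $t6, 0($t1) → $t6=M[0]=17
and $t6, $t6, 240 → $t6=17&240=16
lw $t6, 0($t1) → $t6=M[0]=17
add $t6, $t6, 14 → $t6=17+14=31
mul $t6, $t6, 2 → $t6=31*2=62
add $t1, $t1, 4 → $t1=0+4=4
add $t7, $t7, 2 → $t7=1+2=3
cmp $t7, 9  (cmp 3,9)
bne L1: taken
lw $t6, 0($t1) → $t6=M[4]=3
and $t6, $t6, 240 → $t6=3&240=0
lw $t6, 0($t1) → $t6=M[4]=3
add $t6, $t6, 14 → $t6=3+14=17
mul $t6, $t6, 2 → $t6=17*2=34
add $t1, $t1, 4 → $t1=4+4=8
add $t7, $t7, 2 → $t7=3+2=5
cmp $t7, 9  (cmp 5,9)
bne L1: taken
lw $t6, 0($t1) → $t6=M[8]=-3
and $t6, $t6, 240 → $t6=(-3)&240=240
lw $t6, 0($t1) → $t6=M[8]=-3
add $t6, $t6, 14 → $t6=(-3)+14=11
mul $t6, $t6, 2 → $t6=11*2=22
add $t1, $t1, 4 → $t1=8+4=12
add $t7, $t7, 2 → $t7=5+2=7
cmp $t7, 9  (cmp 7,9)
bne L1: taken
lw $t6, 0($t1) → $t6=M[12]=12
and $t6, $t6, 240 → $t6=12&240=0
lw $t6, 0($t1) → $t6=M[12]=12
add $t6, $t6, 14 → $t6=12+14=26
mul $t6, $t6, 2 → $t6=26*2=52
add $t1, $t1, 4 → $t1=12+4=16
add $t7, $t7, 2 → $t7=7+2=9
cmp $t7, 9  (cmp 9,9)
bne L1: not taken
sub $t6, $t6, 3 → $t6=52-3=49
halt.
Total executed instructions: 41.

41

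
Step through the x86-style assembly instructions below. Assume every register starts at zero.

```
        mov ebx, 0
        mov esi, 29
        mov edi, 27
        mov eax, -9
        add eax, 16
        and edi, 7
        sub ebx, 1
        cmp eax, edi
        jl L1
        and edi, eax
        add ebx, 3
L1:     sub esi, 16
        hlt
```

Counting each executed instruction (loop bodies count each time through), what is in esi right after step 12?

after mov ebx, 0: ebx=0
after mov esi, 29: esi=29
after mov edi, 27: edi=27
after mov eax, -9: eax=-9
after add eax, 16: eax=(-9)+16=7
after and edi, 7: edi=27&7=3
after sub ebx, 1: ebx=0-1=-1
cmp eax, edi  (cmp 7,3)
jl L1: not taken
after and edi, eax: edi=3&7=3
after add ebx, 3: ebx=(-1)+3=2
after sub esi, 16: esi=29-16=13
After step 12: esi = 13.

13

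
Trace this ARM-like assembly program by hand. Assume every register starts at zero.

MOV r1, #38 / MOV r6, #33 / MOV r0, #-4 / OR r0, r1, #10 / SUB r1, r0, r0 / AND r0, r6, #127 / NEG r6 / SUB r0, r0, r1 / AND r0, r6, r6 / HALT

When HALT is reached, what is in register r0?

MOV r1, #38 → r1=38
MOV r6, #33 → r6=33
MOV r0, #-4 → r0=-4
OR r0, r1, #10 → r0=38|10=46
SUB r1, r0, r0 → r1=46-46=0
AND r0, r6, #127 → r0=33&127=33
NEG r6 → r6=-(33)=-33
SUB r0, r0, r1 → r0=33-0=33
AND r0, r6, r6 → r0=(-33)&(-33)=-33
halt.

-33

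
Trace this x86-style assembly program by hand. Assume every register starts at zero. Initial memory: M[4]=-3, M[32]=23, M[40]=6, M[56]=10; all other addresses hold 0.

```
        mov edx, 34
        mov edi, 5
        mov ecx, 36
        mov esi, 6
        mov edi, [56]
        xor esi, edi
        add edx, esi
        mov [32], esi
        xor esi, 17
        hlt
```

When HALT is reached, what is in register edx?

after mov edx, 34: edx=34
after mov edi, 5: edi=5
after mov ecx, 36: ecx=36
after mov esi, 6: esi=6
after mov edi, [56]: edi=M[56]=10
after xor esi, edi: esi=6^10=12
after add edx, esi: edx=34+12=46
mov [32], esi → M[32]=12
after xor esi, 17: esi=12^17=29
halt.

46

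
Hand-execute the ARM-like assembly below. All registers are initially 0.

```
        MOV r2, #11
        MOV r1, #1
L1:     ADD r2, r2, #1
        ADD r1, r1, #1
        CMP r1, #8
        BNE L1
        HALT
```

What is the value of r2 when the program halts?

18

after MOV r2, #11: r2=11
after MOV r1, #1: r1=1
after ADD r2, r2, #1: r2=11+1=12
after ADD r1, r1, #1: r1=1+1=2
CMP r1, #8  (cmp 2,8)
BNE L1: taken
after ADD r2, r2, #1: r2=12+1=13
after ADD r1, r1, #1: r1=2+1=3
CMP r1, #8  (cmp 3,8)
BNE L1: taken
after ADD r2, r2, #1: r2=13+1=14
after ADD r1, r1, #1: r1=3+1=4
CMP r1, #8  (cmp 4,8)
BNE L1: taken
after ADD r2, r2, #1: r2=14+1=15
after ADD r1, r1, #1: r1=4+1=5
CMP r1, #8  (cmp 5,8)
BNE L1: taken
after ADD r2, r2, #1: r2=15+1=16
after ADD r1, r1, #1: r1=5+1=6
CMP r1, #8  (cmp 6,8)
BNE L1: taken
after ADD r2, r2, #1: r2=16+1=17
after ADD r1, r1, #1: r1=6+1=7
CMP r1, #8  (cmp 7,8)
BNE L1: taken
after ADD r2, r2, #1: r2=17+1=18
after ADD r1, r1, #1: r1=7+1=8
CMP r1, #8  (cmp 8,8)
BNE L1: not taken
halt.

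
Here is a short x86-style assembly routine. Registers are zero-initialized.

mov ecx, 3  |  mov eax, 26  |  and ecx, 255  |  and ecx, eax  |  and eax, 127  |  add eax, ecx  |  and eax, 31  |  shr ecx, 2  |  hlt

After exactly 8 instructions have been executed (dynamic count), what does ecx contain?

0

after mov ecx, 3: ecx=3
after mov eax, 26: eax=26
after and ecx, 255: ecx=3&255=3
after and ecx, eax: ecx=3&26=2
after and eax, 127: eax=26&127=26
after add eax, ecx: eax=26+2=28
after and eax, 31: eax=28&31=28
after shr ecx, 2: ecx=2>>2=0
After step 8: ecx = 0.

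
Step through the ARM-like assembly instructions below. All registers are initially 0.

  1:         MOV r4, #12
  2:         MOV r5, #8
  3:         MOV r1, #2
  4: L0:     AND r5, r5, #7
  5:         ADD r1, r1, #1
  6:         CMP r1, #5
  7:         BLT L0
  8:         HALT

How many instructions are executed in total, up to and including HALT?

MOV r4, #12 → r4=12
MOV r5, #8 → r5=8
MOV r1, #2 → r1=2
AND r5, r5, #7 → r5=8&7=0
ADD r1, r1, #1 → r1=2+1=3
CMP r1, #5  (cmp 3,5)
BLT L0: taken
AND r5, r5, #7 → r5=0&7=0
ADD r1, r1, #1 → r1=3+1=4
CMP r1, #5  (cmp 4,5)
BLT L0: taken
AND r5, r5, #7 → r5=0&7=0
ADD r1, r1, #1 → r1=4+1=5
CMP r1, #5  (cmp 5,5)
BLT L0: not taken
halt.
Total executed instructions: 16.

16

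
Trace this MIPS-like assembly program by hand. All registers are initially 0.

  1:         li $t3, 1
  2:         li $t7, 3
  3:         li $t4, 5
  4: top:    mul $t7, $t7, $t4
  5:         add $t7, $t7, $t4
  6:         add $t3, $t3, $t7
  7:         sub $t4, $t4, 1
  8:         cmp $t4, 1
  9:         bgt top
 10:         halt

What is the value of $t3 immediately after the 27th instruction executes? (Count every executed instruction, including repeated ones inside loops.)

872

after li $t3, 1: $t3=1
after li $t7, 3: $t7=3
after li $t4, 5: $t4=5
after mul $t7, $t7, $t4: $t7=3*5=15
after add $t7, $t7, $t4: $t7=15+5=20
after add $t3, $t3, $t7: $t3=1+20=21
after sub $t4, $t4, 1: $t4=5-1=4
cmp $t4, 1  (cmp 4,1)
bgt top: taken
after mul $t7, $t7, $t4: $t7=20*4=80
after add $t7, $t7, $t4: $t7=80+4=84
after add $t3, $t3, $t7: $t3=21+84=105
after sub $t4, $t4, 1: $t4=4-1=3
cmp $t4, 1  (cmp 3,1)
bgt top: taken
after mul $t7, $t7, $t4: $t7=84*3=252
after add $t7, $t7, $t4: $t7=252+3=255
after add $t3, $t3, $t7: $t3=105+255=360
after sub $t4, $t4, 1: $t4=3-1=2
cmp $t4, 1  (cmp 2,1)
bgt top: taken
after mul $t7, $t7, $t4: $t7=255*2=510
after add $t7, $t7, $t4: $t7=510+2=512
after add $t3, $t3, $t7: $t3=360+512=872
after sub $t4, $t4, 1: $t4=2-1=1
cmp $t4, 1  (cmp 1,1)
bgt top: not taken
After step 27: $t3 = 872.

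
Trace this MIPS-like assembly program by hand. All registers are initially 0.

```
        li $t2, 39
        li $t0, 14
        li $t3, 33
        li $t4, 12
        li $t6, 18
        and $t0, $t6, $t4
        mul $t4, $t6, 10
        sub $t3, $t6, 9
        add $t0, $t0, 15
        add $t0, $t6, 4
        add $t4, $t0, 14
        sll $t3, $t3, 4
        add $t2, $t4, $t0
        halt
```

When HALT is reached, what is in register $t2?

$t2=39
$t0=14
$t3=33
$t4=12
$t6=18
$t0=18&12=0
$t4=18*10=180
$t3=18-9=9
$t0=0+15=15
$t0=18+4=22
$t4=22+14=36
$t3=9<<4=144
$t2=36+22=58
halt.

58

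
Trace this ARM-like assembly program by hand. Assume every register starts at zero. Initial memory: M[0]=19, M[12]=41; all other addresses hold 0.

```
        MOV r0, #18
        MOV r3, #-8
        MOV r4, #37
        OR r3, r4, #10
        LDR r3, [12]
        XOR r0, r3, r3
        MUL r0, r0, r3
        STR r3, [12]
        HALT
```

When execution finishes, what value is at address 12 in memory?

41

after MOV r0, #18: r0=18
after MOV r3, #-8: r3=-8
after MOV r4, #37: r4=37
after OR r3, r4, #10: r3=37|10=47
after LDR r3, [12]: r3=M[12]=41
after XOR r0, r3, r3: r0=41^41=0
after MUL r0, r0, r3: r0=0*41=0
STR r3, [12] → M[12]=41
halt.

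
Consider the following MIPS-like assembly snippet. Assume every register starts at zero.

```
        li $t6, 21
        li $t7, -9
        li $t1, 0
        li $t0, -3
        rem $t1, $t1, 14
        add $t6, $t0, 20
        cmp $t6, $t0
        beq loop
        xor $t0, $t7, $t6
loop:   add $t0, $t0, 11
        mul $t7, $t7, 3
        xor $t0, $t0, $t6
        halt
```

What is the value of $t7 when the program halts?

li $t6, 21 → $t6=21
li $t7, -9 → $t7=-9
li $t1, 0 → $t1=0
li $t0, -3 → $t0=-3
rem $t1, $t1, 14 → $t1=0%14=0
add $t6, $t0, 20 → $t6=(-3)+20=17
cmp $t6, $t0  (cmp 17,-3)
beq loop: not taken
xor $t0, $t7, $t6 → $t0=(-9)^17=-26
add $t0, $t0, 11 → $t0=(-26)+11=-15
mul $t7, $t7, 3 → $t7=(-9)*3=-27
xor $t0, $t0, $t6 → $t0=(-15)^17=-32
halt.

-27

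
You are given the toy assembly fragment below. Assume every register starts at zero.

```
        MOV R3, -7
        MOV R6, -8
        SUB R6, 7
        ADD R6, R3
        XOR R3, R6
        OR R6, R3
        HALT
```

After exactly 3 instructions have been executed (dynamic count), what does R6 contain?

-15

R3=-7
R6=-8
R6=(-8)-7=-15
After step 3: R6 = -15.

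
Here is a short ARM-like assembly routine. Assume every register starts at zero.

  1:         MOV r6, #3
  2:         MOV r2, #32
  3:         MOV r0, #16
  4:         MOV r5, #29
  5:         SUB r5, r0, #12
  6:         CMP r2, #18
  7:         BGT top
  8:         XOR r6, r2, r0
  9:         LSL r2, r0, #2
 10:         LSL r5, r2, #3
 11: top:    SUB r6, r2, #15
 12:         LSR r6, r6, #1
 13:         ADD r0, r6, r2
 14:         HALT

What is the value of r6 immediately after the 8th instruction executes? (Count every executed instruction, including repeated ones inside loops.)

17

after MOV r6, #3: r6=3
after MOV r2, #32: r2=32
after MOV r0, #16: r0=16
after MOV r5, #29: r5=29
after SUB r5, r0, #12: r5=16-12=4
CMP r2, #18  (cmp 32,18)
BGT top: taken
after SUB r6, r2, #15: r6=32-15=17
After step 8: r6 = 17.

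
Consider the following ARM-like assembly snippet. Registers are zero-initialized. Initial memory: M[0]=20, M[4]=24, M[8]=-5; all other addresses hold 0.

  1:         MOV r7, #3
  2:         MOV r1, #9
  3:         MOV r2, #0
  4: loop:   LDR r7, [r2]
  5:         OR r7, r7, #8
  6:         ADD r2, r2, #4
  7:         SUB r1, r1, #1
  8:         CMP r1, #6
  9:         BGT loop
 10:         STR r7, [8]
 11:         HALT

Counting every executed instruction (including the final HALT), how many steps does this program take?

23

r7=3
r1=9
r2=0
r7=M[0]=20
r7=20|8=28
r2=0+4=4
r1=9-1=8
CMP r1, #6  (cmp 8,6)
BGT loop: taken
r7=M[4]=24
r7=24|8=24
r2=4+4=8
r1=8-1=7
CMP r1, #6  (cmp 7,6)
BGT loop: taken
r7=M[8]=-5
r7=(-5)|8=-5
r2=8+4=12
r1=7-1=6
CMP r1, #6  (cmp 6,6)
BGT loop: not taken
STR r7, [8] → M[8]=-5
halt.
Total executed instructions: 23.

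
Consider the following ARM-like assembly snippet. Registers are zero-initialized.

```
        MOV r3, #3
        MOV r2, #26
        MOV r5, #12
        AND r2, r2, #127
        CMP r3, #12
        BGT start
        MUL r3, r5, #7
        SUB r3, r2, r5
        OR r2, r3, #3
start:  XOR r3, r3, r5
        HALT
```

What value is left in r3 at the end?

r3=3
r2=26
r5=12
r2=26&127=26
CMP r3, #12  (cmp 3,12)
BGT start: not taken
r3=12*7=84
r3=26-12=14
r2=14|3=15
r3=14^12=2
halt.

2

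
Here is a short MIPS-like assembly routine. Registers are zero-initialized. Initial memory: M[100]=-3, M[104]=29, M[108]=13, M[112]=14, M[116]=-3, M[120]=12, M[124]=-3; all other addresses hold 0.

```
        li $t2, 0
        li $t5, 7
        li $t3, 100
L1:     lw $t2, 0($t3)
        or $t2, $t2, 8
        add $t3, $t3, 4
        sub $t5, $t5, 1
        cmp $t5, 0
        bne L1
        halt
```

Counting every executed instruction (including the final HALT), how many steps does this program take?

46

li $t2, 0 → $t2=0
li $t5, 7 → $t5=7
li $t3, 100 → $t3=100
lw $t2, 0($t3) → $t2=M[100]=-3
or $t2, $t2, 8 → $t2=(-3)|8=-3
add $t3, $t3, 4 → $t3=100+4=104
sub $t5, $t5, 1 → $t5=7-1=6
cmp $t5, 0  (cmp 6,0)
bne L1: taken
lw $t2, 0($t3) → $t2=M[104]=29
or $t2, $t2, 8 → $t2=29|8=29
add $t3, $t3, 4 → $t3=104+4=108
sub $t5, $t5, 1 → $t5=6-1=5
cmp $t5, 0  (cmp 5,0)
bne L1: taken
lw $t2, 0($t3) → $t2=M[108]=13
or $t2, $t2, 8 → $t2=13|8=13
add $t3, $t3, 4 → $t3=108+4=112
sub $t5, $t5, 1 → $t5=5-1=4
cmp $t5, 0  (cmp 4,0)
bne L1: taken
lw $t2, 0($t3) → $t2=M[112]=14
or $t2, $t2, 8 → $t2=14|8=14
add $t3, $t3, 4 → $t3=112+4=116
sub $t5, $t5, 1 → $t5=4-1=3
cmp $t5, 0  (cmp 3,0)
bne L1: taken
lw $t2, 0($t3) → $t2=M[116]=-3
or $t2, $t2, 8 → $t2=(-3)|8=-3
add $t3, $t3, 4 → $t3=116+4=120
sub $t5, $t5, 1 → $t5=3-1=2
cmp $t5, 0  (cmp 2,0)
bne L1: taken
lw $t2, 0($t3) → $t2=M[120]=12
or $t2, $t2, 8 → $t2=12|8=12
add $t3, $t3, 4 → $t3=120+4=124
sub $t5, $t5, 1 → $t5=2-1=1
cmp $t5, 0  (cmp 1,0)
bne L1: taken
lw $t2, 0($t3) → $t2=M[124]=-3
or $t2, $t2, 8 → $t2=(-3)|8=-3
add $t3, $t3, 4 → $t3=124+4=128
sub $t5, $t5, 1 → $t5=1-1=0
cmp $t5, 0  (cmp 0,0)
bne L1: not taken
halt.
Total executed instructions: 46.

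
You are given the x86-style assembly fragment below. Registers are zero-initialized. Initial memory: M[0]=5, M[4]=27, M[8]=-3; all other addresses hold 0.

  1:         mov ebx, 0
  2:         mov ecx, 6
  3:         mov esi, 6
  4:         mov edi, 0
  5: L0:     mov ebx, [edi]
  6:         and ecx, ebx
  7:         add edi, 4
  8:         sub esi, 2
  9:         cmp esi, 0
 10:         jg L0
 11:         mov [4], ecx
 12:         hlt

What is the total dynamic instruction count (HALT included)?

ebx=0
ecx=6
esi=6
edi=0
ebx=M[0]=5
ecx=6&5=4
edi=0+4=4
esi=6-2=4
cmp esi, 0  (cmp 4,0)
jg L0: taken
ebx=M[4]=27
ecx=4&27=0
edi=4+4=8
esi=4-2=2
cmp esi, 0  (cmp 2,0)
jg L0: taken
ebx=M[8]=-3
ecx=0&(-3)=0
edi=8+4=12
esi=2-2=0
cmp esi, 0  (cmp 0,0)
jg L0: not taken
mov [4], ecx → M[4]=0
halt.
Total executed instructions: 24.

24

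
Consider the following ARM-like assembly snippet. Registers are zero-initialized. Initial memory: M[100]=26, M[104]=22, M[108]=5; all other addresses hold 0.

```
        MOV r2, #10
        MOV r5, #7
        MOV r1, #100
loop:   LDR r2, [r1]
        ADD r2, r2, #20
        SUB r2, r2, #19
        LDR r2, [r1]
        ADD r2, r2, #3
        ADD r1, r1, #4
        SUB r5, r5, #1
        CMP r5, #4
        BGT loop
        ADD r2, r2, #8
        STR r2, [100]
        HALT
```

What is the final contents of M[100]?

16

after MOV r2, #10: r2=10
after MOV r5, #7: r5=7
after MOV r1, #100: r1=100
after LDR r2, [r1]: r2=M[100]=26
after ADD r2, r2, #20: r2=26+20=46
after SUB r2, r2, #19: r2=46-19=27
after LDR r2, [r1]: r2=M[100]=26
after ADD r2, r2, #3: r2=26+3=29
after ADD r1, r1, #4: r1=100+4=104
after SUB r5, r5, #1: r5=7-1=6
CMP r5, #4  (cmp 6,4)
BGT loop: taken
after LDR r2, [r1]: r2=M[104]=22
after ADD r2, r2, #20: r2=22+20=42
after SUB r2, r2, #19: r2=42-19=23
after LDR r2, [r1]: r2=M[104]=22
after ADD r2, r2, #3: r2=22+3=25
after ADD r1, r1, #4: r1=104+4=108
after SUB r5, r5, #1: r5=6-1=5
CMP r5, #4  (cmp 5,4)
BGT loop: taken
after LDR r2, [r1]: r2=M[108]=5
after ADD r2, r2, #20: r2=5+20=25
after SUB r2, r2, #19: r2=25-19=6
after LDR r2, [r1]: r2=M[108]=5
after ADD r2, r2, #3: r2=5+3=8
after ADD r1, r1, #4: r1=108+4=112
after SUB r5, r5, #1: r5=5-1=4
CMP r5, #4  (cmp 4,4)
BGT loop: not taken
after ADD r2, r2, #8: r2=8+8=16
STR r2, [100] → M[100]=16
halt.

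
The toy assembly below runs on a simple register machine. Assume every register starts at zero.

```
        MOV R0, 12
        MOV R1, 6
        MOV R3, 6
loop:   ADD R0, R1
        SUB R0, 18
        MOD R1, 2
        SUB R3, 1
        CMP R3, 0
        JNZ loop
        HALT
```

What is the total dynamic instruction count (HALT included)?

MOV R0, 12 → R0=12
MOV R1, 6 → R1=6
MOV R3, 6 → R3=6
ADD R0, R1 → R0=12+6=18
SUB R0, 18 → R0=18-18=0
MOD R1, 2 → R1=6%2=0
SUB R3, 1 → R3=6-1=5
CMP R3, 0  (cmp 5,0)
JNZ loop: taken
ADD R0, R1 → R0=0+0=0
SUB R0, 18 → R0=0-18=-18
MOD R1, 2 → R1=0%2=0
SUB R3, 1 → R3=5-1=4
CMP R3, 0  (cmp 4,0)
JNZ loop: taken
ADD R0, R1 → R0=(-18)+0=-18
SUB R0, 18 → R0=(-18)-18=-36
MOD R1, 2 → R1=0%2=0
SUB R3, 1 → R3=4-1=3
CMP R3, 0  (cmp 3,0)
JNZ loop: taken
ADD R0, R1 → R0=(-36)+0=-36
SUB R0, 18 → R0=(-36)-18=-54
MOD R1, 2 → R1=0%2=0
SUB R3, 1 → R3=3-1=2
CMP R3, 0  (cmp 2,0)
JNZ loop: taken
ADD R0, R1 → R0=(-54)+0=-54
SUB R0, 18 → R0=(-54)-18=-72
MOD R1, 2 → R1=0%2=0
SUB R3, 1 → R3=2-1=1
CMP R3, 0  (cmp 1,0)
JNZ loop: taken
ADD R0, R1 → R0=(-72)+0=-72
SUB R0, 18 → R0=(-72)-18=-90
MOD R1, 2 → R1=0%2=0
SUB R3, 1 → R3=1-1=0
CMP R3, 0  (cmp 0,0)
JNZ loop: not taken
halt.
Total executed instructions: 40.

40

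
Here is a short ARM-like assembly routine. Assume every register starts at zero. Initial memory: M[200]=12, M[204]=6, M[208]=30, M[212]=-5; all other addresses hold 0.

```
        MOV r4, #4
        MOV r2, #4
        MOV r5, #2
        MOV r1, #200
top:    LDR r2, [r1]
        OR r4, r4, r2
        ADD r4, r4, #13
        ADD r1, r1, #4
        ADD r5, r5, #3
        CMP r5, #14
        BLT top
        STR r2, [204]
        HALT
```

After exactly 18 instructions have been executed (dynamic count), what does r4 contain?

44

MOV r4, #4 → r4=4
MOV r2, #4 → r2=4
MOV r5, #2 → r5=2
MOV r1, #200 → r1=200
LDR r2, [r1] → r2=M[200]=12
OR r4, r4, r2 → r4=4|12=12
ADD r4, r4, #13 → r4=12+13=25
ADD r1, r1, #4 → r1=200+4=204
ADD r5, r5, #3 → r5=2+3=5
CMP r5, #14  (cmp 5,14)
BLT top: taken
LDR r2, [r1] → r2=M[204]=6
OR r4, r4, r2 → r4=25|6=31
ADD r4, r4, #13 → r4=31+13=44
ADD r1, r1, #4 → r1=204+4=208
ADD r5, r5, #3 → r5=5+3=8
CMP r5, #14  (cmp 8,14)
BLT top: taken
After step 18: r4 = 44.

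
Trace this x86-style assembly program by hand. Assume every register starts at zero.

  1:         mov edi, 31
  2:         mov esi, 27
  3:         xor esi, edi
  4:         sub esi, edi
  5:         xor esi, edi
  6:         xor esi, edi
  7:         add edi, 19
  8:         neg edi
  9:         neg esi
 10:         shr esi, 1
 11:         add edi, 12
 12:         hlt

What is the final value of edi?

after mov edi, 31: edi=31
after mov esi, 27: esi=27
after xor esi, edi: esi=27^31=4
after sub esi, edi: esi=4-31=-27
after xor esi, edi: esi=(-27)^31=-6
after xor esi, edi: esi=(-6)^31=-27
after add edi, 19: edi=31+19=50
after neg edi: edi=-(50)=-50
after neg esi: esi=-(-27)=27
after shr esi, 1: esi=27>>1=13
after add edi, 12: edi=(-50)+12=-38
halt.

-38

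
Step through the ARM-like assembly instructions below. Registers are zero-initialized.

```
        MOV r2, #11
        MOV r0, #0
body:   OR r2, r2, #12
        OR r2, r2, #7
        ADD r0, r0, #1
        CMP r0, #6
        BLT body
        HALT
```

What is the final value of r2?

r2=11
r0=0
r2=11|12=15
r2=15|7=15
r0=0+1=1
CMP r0, #6  (cmp 1,6)
BLT body: taken
r2=15|12=15
r2=15|7=15
r0=1+1=2
CMP r0, #6  (cmp 2,6)
BLT body: taken
r2=15|12=15
r2=15|7=15
r0=2+1=3
CMP r0, #6  (cmp 3,6)
BLT body: taken
r2=15|12=15
r2=15|7=15
r0=3+1=4
CMP r0, #6  (cmp 4,6)
BLT body: taken
r2=15|12=15
r2=15|7=15
r0=4+1=5
CMP r0, #6  (cmp 5,6)
BLT body: taken
r2=15|12=15
r2=15|7=15
r0=5+1=6
CMP r0, #6  (cmp 6,6)
BLT body: not taken
halt.

15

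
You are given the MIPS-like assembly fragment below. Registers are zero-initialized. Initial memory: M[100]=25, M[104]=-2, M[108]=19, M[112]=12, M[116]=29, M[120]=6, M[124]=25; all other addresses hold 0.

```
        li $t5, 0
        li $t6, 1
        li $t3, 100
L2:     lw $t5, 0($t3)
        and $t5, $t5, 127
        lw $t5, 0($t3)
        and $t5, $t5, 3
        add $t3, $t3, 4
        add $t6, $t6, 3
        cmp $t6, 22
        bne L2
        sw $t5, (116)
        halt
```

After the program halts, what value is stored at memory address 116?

1

li $t5, 0 → $t5=0
li $t6, 1 → $t6=1
li $t3, 100 → $t3=100
lw $t5, 0($t3) → $t5=M[100]=25
and $t5, $t5, 127 → $t5=25&127=25
lw $t5, 0($t3) → $t5=M[100]=25
and $t5, $t5, 3 → $t5=25&3=1
add $t3, $t3, 4 → $t3=100+4=104
add $t6, $t6, 3 → $t6=1+3=4
cmp $t6, 22  (cmp 4,22)
bne L2: taken
lw $t5, 0($t3) → $t5=M[104]=-2
and $t5, $t5, 127 → $t5=(-2)&127=126
lw $t5, 0($t3) → $t5=M[104]=-2
and $t5, $t5, 3 → $t5=(-2)&3=2
add $t3, $t3, 4 → $t3=104+4=108
add $t6, $t6, 3 → $t6=4+3=7
cmp $t6, 22  (cmp 7,22)
bne L2: taken
lw $t5, 0($t3) → $t5=M[108]=19
and $t5, $t5, 127 → $t5=19&127=19
lw $t5, 0($t3) → $t5=M[108]=19
and $t5, $t5, 3 → $t5=19&3=3
add $t3, $t3, 4 → $t3=108+4=112
add $t6, $t6, 3 → $t6=7+3=10
cmp $t6, 22  (cmp 10,22)
bne L2: taken
lw $t5, 0($t3) → $t5=M[112]=12
and $t5, $t5, 127 → $t5=12&127=12
lw $t5, 0($t3) → $t5=M[112]=12
and $t5, $t5, 3 → $t5=12&3=0
add $t3, $t3, 4 → $t3=112+4=116
add $t6, $t6, 3 → $t6=10+3=13
cmp $t6, 22  (cmp 13,22)
bne L2: taken
lw $t5, 0($t3) → $t5=M[116]=29
and $t5, $t5, 127 → $t5=29&127=29
lw $t5, 0($t3) → $t5=M[116]=29
and $t5, $t5, 3 → $t5=29&3=1
add $t3, $t3, 4 → $t3=116+4=120
add $t6, $t6, 3 → $t6=13+3=16
cmp $t6, 22  (cmp 16,22)
bne L2: taken
lw $t5, 0($t3) → $t5=M[120]=6
and $t5, $t5, 127 → $t5=6&127=6
lw $t5, 0($t3) → $t5=M[120]=6
and $t5, $t5, 3 → $t5=6&3=2
add $t3, $t3, 4 → $t3=120+4=124
add $t6, $t6, 3 → $t6=16+3=19
cmp $t6, 22  (cmp 19,22)
bne L2: taken
lw $t5, 0($t3) → $t5=M[124]=25
and $t5, $t5, 127 → $t5=25&127=25
lw $t5, 0($t3) → $t5=M[124]=25
and $t5, $t5, 3 → $t5=25&3=1
add $t3, $t3, 4 → $t3=124+4=128
add $t6, $t6, 3 → $t6=19+3=22
cmp $t6, 22  (cmp 22,22)
bne L2: not taken
sw $t5, (116) → M[116]=1
halt.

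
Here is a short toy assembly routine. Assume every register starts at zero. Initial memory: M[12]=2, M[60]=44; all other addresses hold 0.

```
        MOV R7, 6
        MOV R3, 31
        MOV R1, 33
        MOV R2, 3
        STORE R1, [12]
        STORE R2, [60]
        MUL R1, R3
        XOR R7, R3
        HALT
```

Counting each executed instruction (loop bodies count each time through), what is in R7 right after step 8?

25

R7=6
R3=31
R1=33
R2=3
STORE R1, [12] → M[12]=33
STORE R2, [60] → M[60]=3
R1=33*31=1023
R7=6^31=25
After step 8: R7 = 25.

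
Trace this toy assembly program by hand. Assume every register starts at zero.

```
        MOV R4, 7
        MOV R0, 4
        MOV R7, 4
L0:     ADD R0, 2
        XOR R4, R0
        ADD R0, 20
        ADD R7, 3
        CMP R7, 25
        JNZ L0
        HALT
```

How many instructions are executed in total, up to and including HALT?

46

after MOV R4, 7: R4=7
after MOV R0, 4: R0=4
after MOV R7, 4: R7=4
after ADD R0, 2: R0=4+2=6
after XOR R4, R0: R4=7^6=1
after ADD R0, 20: R0=6+20=26
after ADD R7, 3: R7=4+3=7
CMP R7, 25  (cmp 7,25)
JNZ L0: taken
after ADD R0, 2: R0=26+2=28
after XOR R4, R0: R4=1^28=29
after ADD R0, 20: R0=28+20=48
after ADD R7, 3: R7=7+3=10
CMP R7, 25  (cmp 10,25)
JNZ L0: taken
after ADD R0, 2: R0=48+2=50
after XOR R4, R0: R4=29^50=47
after ADD R0, 20: R0=50+20=70
after ADD R7, 3: R7=10+3=13
CMP R7, 25  (cmp 13,25)
JNZ L0: taken
after ADD R0, 2: R0=70+2=72
after XOR R4, R0: R4=47^72=103
after ADD R0, 20: R0=72+20=92
after ADD R7, 3: R7=13+3=16
CMP R7, 25  (cmp 16,25)
JNZ L0: taken
after ADD R0, 2: R0=92+2=94
after XOR R4, R0: R4=103^94=57
after ADD R0, 20: R0=94+20=114
after ADD R7, 3: R7=16+3=19
CMP R7, 25  (cmp 19,25)
JNZ L0: taken
after ADD R0, 2: R0=114+2=116
after XOR R4, R0: R4=57^116=77
after ADD R0, 20: R0=116+20=136
after ADD R7, 3: R7=19+3=22
CMP R7, 25  (cmp 22,25)
JNZ L0: taken
after ADD R0, 2: R0=136+2=138
after XOR R4, R0: R4=77^138=199
after ADD R0, 20: R0=138+20=158
after ADD R7, 3: R7=22+3=25
CMP R7, 25  (cmp 25,25)
JNZ L0: not taken
halt.
Total executed instructions: 46.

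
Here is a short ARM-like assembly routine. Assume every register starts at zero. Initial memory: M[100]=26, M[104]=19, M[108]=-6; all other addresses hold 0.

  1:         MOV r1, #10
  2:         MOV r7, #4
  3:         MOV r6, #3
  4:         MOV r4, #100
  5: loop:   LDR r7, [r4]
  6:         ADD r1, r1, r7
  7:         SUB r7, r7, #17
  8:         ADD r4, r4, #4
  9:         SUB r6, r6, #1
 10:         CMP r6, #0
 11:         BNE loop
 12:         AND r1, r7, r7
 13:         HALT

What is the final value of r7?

-23

r1=10
r7=4
r6=3
r4=100
r7=M[100]=26
r1=10+26=36
r7=26-17=9
r4=100+4=104
r6=3-1=2
CMP r6, #0  (cmp 2,0)
BNE loop: taken
r7=M[104]=19
r1=36+19=55
r7=19-17=2
r4=104+4=108
r6=2-1=1
CMP r6, #0  (cmp 1,0)
BNE loop: taken
r7=M[108]=-6
r1=55+(-6)=49
r7=(-6)-17=-23
r4=108+4=112
r6=1-1=0
CMP r6, #0  (cmp 0,0)
BNE loop: not taken
r1=(-23)&(-23)=-23
halt.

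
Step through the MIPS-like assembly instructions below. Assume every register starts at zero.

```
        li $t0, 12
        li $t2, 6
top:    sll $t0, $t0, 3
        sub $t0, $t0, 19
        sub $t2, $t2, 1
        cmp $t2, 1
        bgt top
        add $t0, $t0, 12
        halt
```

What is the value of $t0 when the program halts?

304289

$t0=12
$t2=6
$t0=12<<3=96
$t0=96-19=77
$t2=6-1=5
cmp $t2, 1  (cmp 5,1)
bgt top: taken
$t0=77<<3=616
$t0=616-19=597
$t2=5-1=4
cmp $t2, 1  (cmp 4,1)
bgt top: taken
$t0=597<<3=4776
$t0=4776-19=4757
$t2=4-1=3
cmp $t2, 1  (cmp 3,1)
bgt top: taken
$t0=4757<<3=38056
$t0=38056-19=38037
$t2=3-1=2
cmp $t2, 1  (cmp 2,1)
bgt top: taken
$t0=38037<<3=304296
$t0=304296-19=304277
$t2=2-1=1
cmp $t2, 1  (cmp 1,1)
bgt top: not taken
$t0=304277+12=304289
halt.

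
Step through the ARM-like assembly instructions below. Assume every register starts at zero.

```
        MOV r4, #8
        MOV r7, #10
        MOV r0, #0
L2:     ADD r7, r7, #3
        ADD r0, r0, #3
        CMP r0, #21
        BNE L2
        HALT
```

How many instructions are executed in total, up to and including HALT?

after MOV r4, #8: r4=8
after MOV r7, #10: r7=10
after MOV r0, #0: r0=0
after ADD r7, r7, #3: r7=10+3=13
after ADD r0, r0, #3: r0=0+3=3
CMP r0, #21  (cmp 3,21)
BNE L2: taken
after ADD r7, r7, #3: r7=13+3=16
after ADD r0, r0, #3: r0=3+3=6
CMP r0, #21  (cmp 6,21)
BNE L2: taken
after ADD r7, r7, #3: r7=16+3=19
after ADD r0, r0, #3: r0=6+3=9
CMP r0, #21  (cmp 9,21)
BNE L2: taken
after ADD r7, r7, #3: r7=19+3=22
after ADD r0, r0, #3: r0=9+3=12
CMP r0, #21  (cmp 12,21)
BNE L2: taken
after ADD r7, r7, #3: r7=22+3=25
after ADD r0, r0, #3: r0=12+3=15
CMP r0, #21  (cmp 15,21)
BNE L2: taken
after ADD r7, r7, #3: r7=25+3=28
after ADD r0, r0, #3: r0=15+3=18
CMP r0, #21  (cmp 18,21)
BNE L2: taken
after ADD r7, r7, #3: r7=28+3=31
after ADD r0, r0, #3: r0=18+3=21
CMP r0, #21  (cmp 21,21)
BNE L2: not taken
halt.
Total executed instructions: 32.

32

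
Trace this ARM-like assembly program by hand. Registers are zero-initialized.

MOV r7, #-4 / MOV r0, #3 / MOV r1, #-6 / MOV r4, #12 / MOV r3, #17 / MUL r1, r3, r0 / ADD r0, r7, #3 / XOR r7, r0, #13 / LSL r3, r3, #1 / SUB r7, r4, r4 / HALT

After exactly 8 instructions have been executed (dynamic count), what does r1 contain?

51

after MOV r7, #-4: r7=-4
after MOV r0, #3: r0=3
after MOV r1, #-6: r1=-6
after MOV r4, #12: r4=12
after MOV r3, #17: r3=17
after MUL r1, r3, r0: r1=17*3=51
after ADD r0, r7, #3: r0=(-4)+3=-1
after XOR r7, r0, #13: r7=(-1)^13=-14
After step 8: r1 = 51.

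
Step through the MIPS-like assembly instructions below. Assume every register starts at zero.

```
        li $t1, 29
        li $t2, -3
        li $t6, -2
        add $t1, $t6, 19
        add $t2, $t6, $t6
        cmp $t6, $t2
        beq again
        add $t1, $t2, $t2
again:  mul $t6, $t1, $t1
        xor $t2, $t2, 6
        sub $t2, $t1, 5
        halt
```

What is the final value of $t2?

li $t1, 29 → $t1=29
li $t2, -3 → $t2=-3
li $t6, -2 → $t6=-2
add $t1, $t6, 19 → $t1=(-2)+19=17
add $t2, $t6, $t6 → $t2=(-2)+(-2)=-4
cmp $t6, $t2  (cmp -2,-4)
beq again: not taken
add $t1, $t2, $t2 → $t1=(-4)+(-4)=-8
mul $t6, $t1, $t1 → $t6=(-8)*(-8)=64
xor $t2, $t2, 6 → $t2=(-4)^6=-6
sub $t2, $t1, 5 → $t2=(-8)-5=-13
halt.

-13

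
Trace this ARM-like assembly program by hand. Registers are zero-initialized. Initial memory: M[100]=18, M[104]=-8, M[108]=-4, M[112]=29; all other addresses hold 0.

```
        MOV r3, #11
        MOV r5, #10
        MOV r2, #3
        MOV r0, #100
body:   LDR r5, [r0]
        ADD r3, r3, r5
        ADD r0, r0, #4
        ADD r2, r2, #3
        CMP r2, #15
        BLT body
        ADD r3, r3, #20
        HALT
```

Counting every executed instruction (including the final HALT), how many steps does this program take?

30

after MOV r3, #11: r3=11
after MOV r5, #10: r5=10
after MOV r2, #3: r2=3
after MOV r0, #100: r0=100
after LDR r5, [r0]: r5=M[100]=18
after ADD r3, r3, r5: r3=11+18=29
after ADD r0, r0, #4: r0=100+4=104
after ADD r2, r2, #3: r2=3+3=6
CMP r2, #15  (cmp 6,15)
BLT body: taken
after LDR r5, [r0]: r5=M[104]=-8
after ADD r3, r3, r5: r3=29+(-8)=21
after ADD r0, r0, #4: r0=104+4=108
after ADD r2, r2, #3: r2=6+3=9
CMP r2, #15  (cmp 9,15)
BLT body: taken
after LDR r5, [r0]: r5=M[108]=-4
after ADD r3, r3, r5: r3=21+(-4)=17
after ADD r0, r0, #4: r0=108+4=112
after ADD r2, r2, #3: r2=9+3=12
CMP r2, #15  (cmp 12,15)
BLT body: taken
after LDR r5, [r0]: r5=M[112]=29
after ADD r3, r3, r5: r3=17+29=46
after ADD r0, r0, #4: r0=112+4=116
after ADD r2, r2, #3: r2=12+3=15
CMP r2, #15  (cmp 15,15)
BLT body: not taken
after ADD r3, r3, #20: r3=46+20=66
halt.
Total executed instructions: 30.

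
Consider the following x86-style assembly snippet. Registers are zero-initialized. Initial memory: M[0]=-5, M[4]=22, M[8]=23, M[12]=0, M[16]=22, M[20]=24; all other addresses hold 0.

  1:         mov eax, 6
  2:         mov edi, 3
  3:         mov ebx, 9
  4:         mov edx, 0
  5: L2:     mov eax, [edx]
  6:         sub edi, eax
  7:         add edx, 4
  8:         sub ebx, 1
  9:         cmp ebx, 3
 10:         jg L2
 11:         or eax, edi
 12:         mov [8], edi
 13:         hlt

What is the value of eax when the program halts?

after mov eax, 6: eax=6
after mov edi, 3: edi=3
after mov ebx, 9: ebx=9
after mov edx, 0: edx=0
after mov eax, [edx]: eax=M[0]=-5
after sub edi, eax: edi=3-(-5)=8
after add edx, 4: edx=0+4=4
after sub ebx, 1: ebx=9-1=8
cmp ebx, 3  (cmp 8,3)
jg L2: taken
after mov eax, [edx]: eax=M[4]=22
after sub edi, eax: edi=8-22=-14
after add edx, 4: edx=4+4=8
after sub ebx, 1: ebx=8-1=7
cmp ebx, 3  (cmp 7,3)
jg L2: taken
after mov eax, [edx]: eax=M[8]=23
after sub edi, eax: edi=(-14)-23=-37
after add edx, 4: edx=8+4=12
after sub ebx, 1: ebx=7-1=6
cmp ebx, 3  (cmp 6,3)
jg L2: taken
after mov eax, [edx]: eax=M[12]=0
after sub edi, eax: edi=(-37)-0=-37
after add edx, 4: edx=12+4=16
after sub ebx, 1: ebx=6-1=5
cmp ebx, 3  (cmp 5,3)
jg L2: taken
after mov eax, [edx]: eax=M[16]=22
after sub edi, eax: edi=(-37)-22=-59
after add edx, 4: edx=16+4=20
after sub ebx, 1: ebx=5-1=4
cmp ebx, 3  (cmp 4,3)
jg L2: taken
after mov eax, [edx]: eax=M[20]=24
after sub edi, eax: edi=(-59)-24=-83
after add edx, 4: edx=20+4=24
after sub ebx, 1: ebx=4-1=3
cmp ebx, 3  (cmp 3,3)
jg L2: not taken
after or eax, edi: eax=24|(-83)=-67
mov [8], edi → M[8]=-83
halt.

-67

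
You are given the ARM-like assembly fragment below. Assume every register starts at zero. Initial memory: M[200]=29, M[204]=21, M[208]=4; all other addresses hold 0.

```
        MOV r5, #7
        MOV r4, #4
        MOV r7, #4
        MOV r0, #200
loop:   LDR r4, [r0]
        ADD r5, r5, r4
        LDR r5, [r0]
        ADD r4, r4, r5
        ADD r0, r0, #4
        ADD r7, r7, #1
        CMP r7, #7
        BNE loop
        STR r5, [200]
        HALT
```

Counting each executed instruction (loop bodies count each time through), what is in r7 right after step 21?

after MOV r5, #7: r5=7
after MOV r4, #4: r4=4
after MOV r7, #4: r7=4
after MOV r0, #200: r0=200
after LDR r4, [r0]: r4=M[200]=29
after ADD r5, r5, r4: r5=7+29=36
after LDR r5, [r0]: r5=M[200]=29
after ADD r4, r4, r5: r4=29+29=58
after ADD r0, r0, #4: r0=200+4=204
after ADD r7, r7, #1: r7=4+1=5
CMP r7, #7  (cmp 5,7)
BNE loop: taken
after LDR r4, [r0]: r4=M[204]=21
after ADD r5, r5, r4: r5=29+21=50
after LDR r5, [r0]: r5=M[204]=21
after ADD r4, r4, r5: r4=21+21=42
after ADD r0, r0, #4: r0=204+4=208
after ADD r7, r7, #1: r7=5+1=6
CMP r7, #7  (cmp 6,7)
BNE loop: taken
after LDR r4, [r0]: r4=M[208]=4
After step 21: r7 = 6.

6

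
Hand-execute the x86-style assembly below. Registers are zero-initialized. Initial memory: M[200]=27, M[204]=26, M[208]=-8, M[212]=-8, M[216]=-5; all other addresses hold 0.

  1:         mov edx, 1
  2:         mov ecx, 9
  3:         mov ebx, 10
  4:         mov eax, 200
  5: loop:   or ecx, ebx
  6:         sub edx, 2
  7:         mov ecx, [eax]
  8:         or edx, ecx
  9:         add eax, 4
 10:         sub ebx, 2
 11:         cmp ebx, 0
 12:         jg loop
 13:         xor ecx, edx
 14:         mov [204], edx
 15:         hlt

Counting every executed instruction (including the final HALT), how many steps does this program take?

47

mov edx, 1 → edx=1
mov ecx, 9 → ecx=9
mov ebx, 10 → ebx=10
mov eax, 200 → eax=200
or ecx, ebx → ecx=9|10=11
sub edx, 2 → edx=1-2=-1
mov ecx, [eax] → ecx=M[200]=27
or edx, ecx → edx=(-1)|27=-1
add eax, 4 → eax=200+4=204
sub ebx, 2 → ebx=10-2=8
cmp ebx, 0  (cmp 8,0)
jg loop: taken
or ecx, ebx → ecx=27|8=27
sub edx, 2 → edx=(-1)-2=-3
mov ecx, [eax] → ecx=M[204]=26
or edx, ecx → edx=(-3)|26=-1
add eax, 4 → eax=204+4=208
sub ebx, 2 → ebx=8-2=6
cmp ebx, 0  (cmp 6,0)
jg loop: taken
or ecx, ebx → ecx=26|6=30
sub edx, 2 → edx=(-1)-2=-3
mov ecx, [eax] → ecx=M[208]=-8
or edx, ecx → edx=(-3)|(-8)=-3
add eax, 4 → eax=208+4=212
sub ebx, 2 → ebx=6-2=4
cmp ebx, 0  (cmp 4,0)
jg loop: taken
or ecx, ebx → ecx=(-8)|4=-4
sub edx, 2 → edx=(-3)-2=-5
mov ecx, [eax] → ecx=M[212]=-8
or edx, ecx → edx=(-5)|(-8)=-5
add eax, 4 → eax=212+4=216
sub ebx, 2 → ebx=4-2=2
cmp ebx, 0  (cmp 2,0)
jg loop: taken
or ecx, ebx → ecx=(-8)|2=-6
sub edx, 2 → edx=(-5)-2=-7
mov ecx, [eax] → ecx=M[216]=-5
or edx, ecx → edx=(-7)|(-5)=-5
add eax, 4 → eax=216+4=220
sub ebx, 2 → ebx=2-2=0
cmp ebx, 0  (cmp 0,0)
jg loop: not taken
xor ecx, edx → ecx=(-5)^(-5)=0
mov [204], edx → M[204]=-5
halt.
Total executed instructions: 47.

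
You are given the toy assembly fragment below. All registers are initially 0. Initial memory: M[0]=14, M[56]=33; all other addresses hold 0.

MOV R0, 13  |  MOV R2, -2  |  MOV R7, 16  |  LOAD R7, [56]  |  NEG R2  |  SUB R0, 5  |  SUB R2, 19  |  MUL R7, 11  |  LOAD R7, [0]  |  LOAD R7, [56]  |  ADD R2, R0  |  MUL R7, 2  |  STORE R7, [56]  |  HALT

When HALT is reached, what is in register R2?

R0=13
R2=-2
R7=16
R7=M[56]=33
R2=-(-2)=2
R0=13-5=8
R2=2-19=-17
R7=33*11=363
R7=M[0]=14
R7=M[56]=33
R2=(-17)+8=-9
R7=33*2=66
STORE R7, [56] → M[56]=66
halt.

-9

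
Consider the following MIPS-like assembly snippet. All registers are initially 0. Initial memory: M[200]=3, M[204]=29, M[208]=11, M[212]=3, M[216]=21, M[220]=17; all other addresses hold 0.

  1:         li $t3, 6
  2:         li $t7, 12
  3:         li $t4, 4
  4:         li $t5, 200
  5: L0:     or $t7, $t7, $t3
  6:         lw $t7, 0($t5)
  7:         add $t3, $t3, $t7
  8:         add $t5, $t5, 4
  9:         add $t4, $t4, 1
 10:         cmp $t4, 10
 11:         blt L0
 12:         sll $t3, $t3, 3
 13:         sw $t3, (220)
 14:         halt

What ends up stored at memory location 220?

li $t3, 6 → $t3=6
li $t7, 12 → $t7=12
li $t4, 4 → $t4=4
li $t5, 200 → $t5=200
or $t7, $t7, $t3 → $t7=12|6=14
lw $t7, 0($t5) → $t7=M[200]=3
add $t3, $t3, $t7 → $t3=6+3=9
add $t5, $t5, 4 → $t5=200+4=204
add $t4, $t4, 1 → $t4=4+1=5
cmp $t4, 10  (cmp 5,10)
blt L0: taken
or $t7, $t7, $t3 → $t7=3|9=11
lw $t7, 0($t5) → $t7=M[204]=29
add $t3, $t3, $t7 → $t3=9+29=38
add $t5, $t5, 4 → $t5=204+4=208
add $t4, $t4, 1 → $t4=5+1=6
cmp $t4, 10  (cmp 6,10)
blt L0: taken
or $t7, $t7, $t3 → $t7=29|38=63
lw $t7, 0($t5) → $t7=M[208]=11
add $t3, $t3, $t7 → $t3=38+11=49
add $t5, $t5, 4 → $t5=208+4=212
add $t4, $t4, 1 → $t4=6+1=7
cmp $t4, 10  (cmp 7,10)
blt L0: taken
or $t7, $t7, $t3 → $t7=11|49=59
lw $t7, 0($t5) → $t7=M[212]=3
add $t3, $t3, $t7 → $t3=49+3=52
add $t5, $t5, 4 → $t5=212+4=216
add $t4, $t4, 1 → $t4=7+1=8
cmp $t4, 10  (cmp 8,10)
blt L0: taken
or $t7, $t7, $t3 → $t7=3|52=55
lw $t7, 0($t5) → $t7=M[216]=21
add $t3, $t3, $t7 → $t3=52+21=73
add $t5, $t5, 4 → $t5=216+4=220
add $t4, $t4, 1 → $t4=8+1=9
cmp $t4, 10  (cmp 9,10)
blt L0: taken
or $t7, $t7, $t3 → $t7=21|73=93
lw $t7, 0($t5) → $t7=M[220]=17
add $t3, $t3, $t7 → $t3=73+17=90
add $t5, $t5, 4 → $t5=220+4=224
add $t4, $t4, 1 → $t4=9+1=10
cmp $t4, 10  (cmp 10,10)
blt L0: not taken
sll $t3, $t3, 3 → $t3=90<<3=720
sw $t3, (220) → M[220]=720
halt.

720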